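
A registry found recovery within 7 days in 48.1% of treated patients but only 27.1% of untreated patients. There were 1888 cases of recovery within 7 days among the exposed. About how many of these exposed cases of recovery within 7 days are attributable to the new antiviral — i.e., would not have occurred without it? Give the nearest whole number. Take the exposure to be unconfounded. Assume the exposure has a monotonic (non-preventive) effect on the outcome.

p₁ = 0.481, p₀ = 0.271.
PN = (p₁ − p₀)/p₁ = (0.481 − 0.271) / 0.481 ≈ 0.43659.
Attributable cases ≈ PN × (exposed cases) = 0.43659 × 1888 ≈ 824.28.

about 824 cases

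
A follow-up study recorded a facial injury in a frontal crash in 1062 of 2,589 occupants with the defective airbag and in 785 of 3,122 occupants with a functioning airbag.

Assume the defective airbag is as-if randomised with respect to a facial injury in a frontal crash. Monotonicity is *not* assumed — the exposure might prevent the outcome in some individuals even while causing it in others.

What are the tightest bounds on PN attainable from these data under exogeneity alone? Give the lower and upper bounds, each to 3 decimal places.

0.387 ≤ PN ≤ 1.000

p₁ = P(outcome | exposed) = 1062/2589 = 0.4102
p₀ = P(outcome | unexposed) = 785/3122 = 0.25144
Under exogeneity alone the bounds on PN are max{0,(p₁−p₀)/p₁} ≤ PN ≤ min{1,(1−p₀)/p₁}.
  lower = (p₁ − p₀)/p₁ = 0.15876 / 0.4102 ≈ 0.3870
  upper = min{1, (1 − p₀)/p₁} = 0.74856 / 0.4102 ≈ 1.8249 → capped at 1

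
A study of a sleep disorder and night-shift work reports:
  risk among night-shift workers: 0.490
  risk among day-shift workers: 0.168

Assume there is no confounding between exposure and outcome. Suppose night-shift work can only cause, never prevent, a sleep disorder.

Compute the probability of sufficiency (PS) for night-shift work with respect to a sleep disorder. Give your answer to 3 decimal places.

Let p₁ = 0.49, p₀ = 0.168.
Under exogeneity and monotonicity, PS = (p₁ − p₀) / (1 − p₀).
PS = (0.49 − 0.168) / (1 − 0.168) = 0.322 / 0.832 ≈ 0.3870

PS ≈ 0.387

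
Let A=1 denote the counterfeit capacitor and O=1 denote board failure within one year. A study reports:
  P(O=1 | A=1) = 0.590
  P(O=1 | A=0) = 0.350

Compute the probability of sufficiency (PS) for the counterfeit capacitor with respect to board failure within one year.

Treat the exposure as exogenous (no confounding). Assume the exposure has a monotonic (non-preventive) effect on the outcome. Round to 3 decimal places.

PS ≈ 0.369

Let p₁ = 0.59, p₀ = 0.35.
Under exogeneity and monotonicity, PS = (p₁ − p₀) / (1 − p₀).
PS = (0.59 − 0.35) / (1 − 0.35) = 0.24 / 0.65 ≈ 0.3692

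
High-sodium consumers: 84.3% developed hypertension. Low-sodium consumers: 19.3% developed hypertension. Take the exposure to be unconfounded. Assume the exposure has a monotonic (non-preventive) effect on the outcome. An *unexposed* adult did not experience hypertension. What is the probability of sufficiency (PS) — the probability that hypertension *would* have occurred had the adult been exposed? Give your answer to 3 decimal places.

p₁ = 0.843, p₀ = 0.193.
Under exogeneity and monotonicity, PS = (p₁ − p₀) / (1 − p₀).
PS = (0.843 − 0.193) / (1 − 0.193) = 0.65 / 0.807 ≈ 0.8055

PS ≈ 0.805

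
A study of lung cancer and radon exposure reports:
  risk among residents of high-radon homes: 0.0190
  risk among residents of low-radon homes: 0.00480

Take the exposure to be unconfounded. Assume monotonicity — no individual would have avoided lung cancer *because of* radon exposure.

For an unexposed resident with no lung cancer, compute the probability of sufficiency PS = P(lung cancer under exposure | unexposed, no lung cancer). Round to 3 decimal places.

Let p₁ = 0.019, p₀ = 0.0048.
Under exogeneity and monotonicity, PS = (p₁ − p₀) / (1 − p₀).
PS = (0.019 − 0.0048) / (1 − 0.0048) = 0.0142 / 0.9952 ≈ 0.0143

PS ≈ 0.014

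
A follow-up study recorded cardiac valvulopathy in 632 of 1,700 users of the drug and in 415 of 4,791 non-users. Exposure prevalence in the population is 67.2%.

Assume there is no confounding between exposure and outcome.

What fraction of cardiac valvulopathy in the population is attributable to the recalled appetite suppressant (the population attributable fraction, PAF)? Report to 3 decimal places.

p₁ = P(outcome | exposed) = 632/1700 = 0.37176
p₀ = P(outcome | unexposed) = 415/4791 = 0.086621
Overall risk P(Y=1) = π·p₁ + (1−π)·p₀ = 0.672×0.37176 + 0.328×0.086621 = 0.27824.
Under exogeneity, PAF = [P(Y=1) − p₀] / P(Y=1).
PAF = (0.27824 − 0.086621) / 0.27824 ≈ 0.6887

PAF ≈ 0.689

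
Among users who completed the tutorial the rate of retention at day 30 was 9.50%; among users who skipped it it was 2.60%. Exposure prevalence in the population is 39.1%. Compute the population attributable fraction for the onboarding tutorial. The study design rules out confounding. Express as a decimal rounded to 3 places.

p₁ = 0.095, p₀ = 0.026.
Overall risk P(Y=1) = π·p₁ + (1−π)·p₀ = 0.391×0.095 + 0.609×0.026 = 0.052979.
Under exogeneity, PAF = [P(Y=1) − p₀] / P(Y=1).
PAF = (0.052979 − 0.026) / 0.052979 ≈ 0.5092

PAF ≈ 0.509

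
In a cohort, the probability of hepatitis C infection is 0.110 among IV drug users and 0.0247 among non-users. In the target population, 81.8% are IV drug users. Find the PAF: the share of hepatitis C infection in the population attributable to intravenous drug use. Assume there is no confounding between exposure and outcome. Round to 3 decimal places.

Let p₁ = 0.11, p₀ = 0.0247.
Overall risk P(Y=1) = π·p₁ + (1−π)·p₀ = 0.818×0.11 + 0.182×0.0247 = 0.094475.
Under exogeneity, PAF = [P(Y=1) − p₀] / P(Y=1).
PAF = (0.094475 − 0.0247) / 0.094475 ≈ 0.7386

PAF ≈ 0.739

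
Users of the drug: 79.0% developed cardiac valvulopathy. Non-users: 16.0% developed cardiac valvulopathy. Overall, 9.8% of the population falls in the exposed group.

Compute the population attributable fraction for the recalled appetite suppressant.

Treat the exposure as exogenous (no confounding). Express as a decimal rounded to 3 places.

p₁ = 0.79, p₀ = 0.16.
Overall risk P(Y=1) = π·p₁ + (1−π)·p₀ = 0.098×0.79 + 0.902×0.16 = 0.22174.
Under exogeneity, PAF = [P(Y=1) − p₀] / P(Y=1).
PAF = (0.22174 − 0.16) / 0.22174 ≈ 0.2784

PAF ≈ 0.278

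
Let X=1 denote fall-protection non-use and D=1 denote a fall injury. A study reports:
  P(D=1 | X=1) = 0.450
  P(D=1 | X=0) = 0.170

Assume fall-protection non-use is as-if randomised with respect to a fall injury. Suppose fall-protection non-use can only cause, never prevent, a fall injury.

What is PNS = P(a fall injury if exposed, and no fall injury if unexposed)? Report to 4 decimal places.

Let p₁ = 0.45, p₀ = 0.17.
Under exogeneity and monotonicity, PNS = p₁ − p₀.
PNS = 0.45 − 0.17 = 0.28

PNS ≈ 0.2800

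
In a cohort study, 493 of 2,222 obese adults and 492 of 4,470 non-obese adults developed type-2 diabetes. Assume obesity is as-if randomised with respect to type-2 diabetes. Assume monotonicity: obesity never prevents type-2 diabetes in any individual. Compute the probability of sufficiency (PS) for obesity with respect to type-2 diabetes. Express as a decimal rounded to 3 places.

p₁ = P(outcome | exposed) = 493/2222 = 0.22187
p₀ = P(outcome | unexposed) = 492/4470 = 0.11007
Under exogeneity and monotonicity, PS = (p₁ − p₀) / (1 − p₀).
PS = (0.22187 − 0.11007) / (1 − 0.11007) = 0.11181 / 0.88993 ≈ 0.1256

PS ≈ 0.126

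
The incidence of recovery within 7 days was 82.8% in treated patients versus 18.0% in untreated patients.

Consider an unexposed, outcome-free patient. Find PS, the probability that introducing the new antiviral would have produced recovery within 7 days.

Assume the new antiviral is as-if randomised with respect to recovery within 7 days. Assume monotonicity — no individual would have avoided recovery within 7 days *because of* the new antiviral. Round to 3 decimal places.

p₁ = 0.828, p₀ = 0.18.
Under exogeneity and monotonicity, PS = (p₁ − p₀) / (1 − p₀).
PS = (0.828 − 0.18) / (1 − 0.18) = 0.648 / 0.82 ≈ 0.7902

PS ≈ 0.790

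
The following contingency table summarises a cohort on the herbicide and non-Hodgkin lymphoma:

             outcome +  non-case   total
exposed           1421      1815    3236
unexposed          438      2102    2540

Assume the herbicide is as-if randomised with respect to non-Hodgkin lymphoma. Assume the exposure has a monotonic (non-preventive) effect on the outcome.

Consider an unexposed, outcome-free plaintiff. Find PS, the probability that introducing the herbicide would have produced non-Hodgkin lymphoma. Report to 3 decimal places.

p₁ = P(outcome | exposed) = 1421/3236 = 0.43912
p₀ = P(outcome | unexposed) = 438/2540 = 0.17244
Under exogeneity and monotonicity, PS = (p₁ − p₀) / (1 − p₀).
PS = (0.43912 − 0.17244) / (1 − 0.17244) = 0.26668 / 0.82756 ≈ 0.3223

PS ≈ 0.322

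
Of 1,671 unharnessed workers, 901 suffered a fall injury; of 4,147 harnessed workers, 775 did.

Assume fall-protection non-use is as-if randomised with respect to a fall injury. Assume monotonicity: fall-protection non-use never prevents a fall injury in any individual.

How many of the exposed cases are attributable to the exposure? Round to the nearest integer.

about 589 cases

p₁ = P(outcome | exposed) = 901/1671 = 0.5392
p₀ = P(outcome | unexposed) = 775/4147 = 0.18688
PN = (p₁ − p₀)/p₁ = (0.5392 − 0.18688) / 0.5392 ≈ 0.65341.
Attributable cases ≈ PN × (exposed cases) = 0.65341 × 901 ≈ 588.72.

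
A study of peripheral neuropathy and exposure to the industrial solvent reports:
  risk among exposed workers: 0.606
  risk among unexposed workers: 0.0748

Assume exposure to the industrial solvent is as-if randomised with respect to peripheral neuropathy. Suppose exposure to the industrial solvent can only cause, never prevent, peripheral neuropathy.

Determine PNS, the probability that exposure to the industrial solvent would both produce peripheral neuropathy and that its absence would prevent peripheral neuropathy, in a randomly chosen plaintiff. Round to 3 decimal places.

PNS ≈ 0.531

Let p₁ = 0.606, p₀ = 0.0748.
Under exogeneity and monotonicity, PNS = p₁ − p₀.
PNS = 0.606 − 0.0748 = 0.5312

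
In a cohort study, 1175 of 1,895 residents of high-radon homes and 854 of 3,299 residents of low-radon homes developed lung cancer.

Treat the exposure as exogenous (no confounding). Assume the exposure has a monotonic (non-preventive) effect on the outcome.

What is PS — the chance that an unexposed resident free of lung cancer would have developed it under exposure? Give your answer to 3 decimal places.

PS ≈ 0.487

p₁ = P(outcome | exposed) = 1175/1895 = 0.62005
p₀ = P(outcome | unexposed) = 854/3299 = 0.25887
Under exogeneity and monotonicity, PS = (p₁ − p₀) / (1 − p₀).
PS = (0.62005 − 0.25887) / (1 − 0.25887) = 0.36119 / 0.74113 ≈ 0.4873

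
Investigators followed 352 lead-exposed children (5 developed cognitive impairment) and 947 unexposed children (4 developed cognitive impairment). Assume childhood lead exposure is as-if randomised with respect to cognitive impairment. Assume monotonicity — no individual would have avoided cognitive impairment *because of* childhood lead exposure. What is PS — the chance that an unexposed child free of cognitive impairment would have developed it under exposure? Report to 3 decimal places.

PS ≈ 0.010

p₁ = P(outcome | exposed) = 5/352 = 0.014205
p₀ = P(outcome | unexposed) = 4/947 = 0.0042239
Under exogeneity and monotonicity, PS = (p₁ − p₀) / (1 − p₀).
PS = (0.014205 − 0.0042239) / (1 − 0.0042239) = 0.0099807 / 0.99578 ≈ 0.0100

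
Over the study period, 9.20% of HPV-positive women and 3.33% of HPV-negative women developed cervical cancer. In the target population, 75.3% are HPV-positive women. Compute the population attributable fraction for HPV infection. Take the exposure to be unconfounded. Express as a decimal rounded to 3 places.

PAF ≈ 0.570

p₁ = 0.092, p₀ = 0.0333.
Overall risk P(Y=1) = π·p₁ + (1−π)·p₀ = 0.753×0.092 + 0.247×0.0333 = 0.077501.
Under exogeneity, PAF = [P(Y=1) − p₀] / P(Y=1).
PAF = (0.077501 − 0.0333) / 0.077501 ≈ 0.5703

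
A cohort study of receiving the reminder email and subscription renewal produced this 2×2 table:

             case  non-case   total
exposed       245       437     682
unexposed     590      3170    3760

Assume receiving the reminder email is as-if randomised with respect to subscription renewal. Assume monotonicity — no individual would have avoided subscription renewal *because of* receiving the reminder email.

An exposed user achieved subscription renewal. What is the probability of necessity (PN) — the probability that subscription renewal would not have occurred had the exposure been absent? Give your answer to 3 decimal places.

PN ≈ 0.563

p₁ = P(outcome | exposed) = 245/682 = 0.35924
p₀ = P(outcome | unexposed) = 590/3760 = 0.15691
Under exogeneity and monotonicity, PN = (p₁ − p₀) / p₁.
PN = (0.35924 − 0.15691) / 0.35924 = 0.20232 / 0.35924 ≈ 0.5632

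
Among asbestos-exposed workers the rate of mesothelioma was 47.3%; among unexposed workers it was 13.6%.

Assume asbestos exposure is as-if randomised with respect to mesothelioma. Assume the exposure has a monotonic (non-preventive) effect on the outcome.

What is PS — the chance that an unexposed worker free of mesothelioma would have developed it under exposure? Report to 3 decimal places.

p₁ = 0.473, p₀ = 0.136.
Under exogeneity and monotonicity, PS = (p₁ − p₀) / (1 − p₀).
PS = (0.473 − 0.136) / (1 − 0.136) = 0.337 / 0.864 ≈ 0.3900

PS ≈ 0.390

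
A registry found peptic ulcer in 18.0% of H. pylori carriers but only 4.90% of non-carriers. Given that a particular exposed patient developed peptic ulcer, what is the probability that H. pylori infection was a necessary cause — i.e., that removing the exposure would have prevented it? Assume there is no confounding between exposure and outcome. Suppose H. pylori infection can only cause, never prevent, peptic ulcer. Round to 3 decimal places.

PN ≈ 0.728

p₁ = 0.18, p₀ = 0.049.
Under exogeneity and monotonicity, PN = (p₁ − p₀) / p₁.
PN = (0.18 − 0.049) / 0.18 = 0.131 / 0.18 ≈ 0.7278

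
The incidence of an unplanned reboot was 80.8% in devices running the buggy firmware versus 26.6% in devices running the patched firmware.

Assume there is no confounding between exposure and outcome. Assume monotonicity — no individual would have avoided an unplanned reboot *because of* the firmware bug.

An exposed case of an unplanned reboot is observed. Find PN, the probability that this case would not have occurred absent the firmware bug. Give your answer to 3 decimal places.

p₁ = 0.808, p₀ = 0.266.
Under exogeneity and monotonicity, PN = (p₁ − p₀) / p₁.
PN = (0.808 − 0.266) / 0.808 = 0.542 / 0.808 ≈ 0.6708

PN ≈ 0.671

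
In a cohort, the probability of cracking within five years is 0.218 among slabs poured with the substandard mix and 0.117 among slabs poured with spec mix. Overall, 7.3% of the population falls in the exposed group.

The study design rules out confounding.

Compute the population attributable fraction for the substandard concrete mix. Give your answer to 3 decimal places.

Let p₁ = 0.218, p₀ = 0.117.
Overall risk P(Y=1) = π·p₁ + (1−π)·p₀ = 0.073×0.218 + 0.927×0.117 = 0.12437.
Under exogeneity, PAF = [P(Y=1) − p₀] / P(Y=1).
PAF = (0.12437 − 0.117) / 0.12437 ≈ 0.0593

PAF ≈ 0.059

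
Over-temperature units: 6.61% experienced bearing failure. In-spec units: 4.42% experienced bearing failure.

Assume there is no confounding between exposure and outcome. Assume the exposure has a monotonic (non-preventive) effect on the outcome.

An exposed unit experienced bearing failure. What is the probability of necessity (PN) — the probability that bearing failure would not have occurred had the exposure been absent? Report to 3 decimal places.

PN ≈ 0.331

p₁ = 0.0661, p₀ = 0.0442.
Under exogeneity and monotonicity, PN = (p₁ − p₀) / p₁.
PN = (0.0661 − 0.0442) / 0.0661 = 0.0219 / 0.0661 ≈ 0.3313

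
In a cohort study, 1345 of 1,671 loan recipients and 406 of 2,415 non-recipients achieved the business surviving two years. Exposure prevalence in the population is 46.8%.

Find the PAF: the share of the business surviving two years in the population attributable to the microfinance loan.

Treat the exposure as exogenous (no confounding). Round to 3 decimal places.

p₁ = P(outcome | exposed) = 1345/1671 = 0.80491
p₀ = P(outcome | unexposed) = 406/2415 = 0.16812
Overall risk P(Y=1) = π·p₁ + (1−π)·p₀ = 0.468×0.80491 + 0.532×0.16812 = 0.46613.
Under exogeneity, PAF = [P(Y=1) − p₀] / P(Y=1).
PAF = (0.46613 − 0.16812) / 0.46613 ≈ 0.6393

PAF ≈ 0.639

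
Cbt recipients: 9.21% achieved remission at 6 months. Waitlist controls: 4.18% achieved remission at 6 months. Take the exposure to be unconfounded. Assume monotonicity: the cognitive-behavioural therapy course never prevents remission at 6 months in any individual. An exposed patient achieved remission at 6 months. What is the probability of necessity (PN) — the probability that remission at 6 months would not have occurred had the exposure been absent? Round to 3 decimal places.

p₁ = 0.0921, p₀ = 0.0418.
Under exogeneity and monotonicity, PN = (p₁ − p₀) / p₁.
PN = (0.0921 − 0.0418) / 0.0921 = 0.0503 / 0.0921 ≈ 0.5461

PN ≈ 0.546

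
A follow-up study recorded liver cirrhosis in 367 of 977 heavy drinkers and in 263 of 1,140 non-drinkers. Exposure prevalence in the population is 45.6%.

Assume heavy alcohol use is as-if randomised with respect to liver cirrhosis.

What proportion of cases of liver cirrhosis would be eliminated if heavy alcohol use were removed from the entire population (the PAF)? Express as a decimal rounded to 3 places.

PAF ≈ 0.223

p₁ = P(outcome | exposed) = 367/977 = 0.37564
p₀ = P(outcome | unexposed) = 263/1140 = 0.2307
Overall risk P(Y=1) = π·p₁ + (1−π)·p₀ = 0.456×0.37564 + 0.544×0.2307 = 0.29679.
Under exogeneity, PAF = [P(Y=1) − p₀] / P(Y=1).
PAF = (0.29679 − 0.2307) / 0.29679 ≈ 0.2227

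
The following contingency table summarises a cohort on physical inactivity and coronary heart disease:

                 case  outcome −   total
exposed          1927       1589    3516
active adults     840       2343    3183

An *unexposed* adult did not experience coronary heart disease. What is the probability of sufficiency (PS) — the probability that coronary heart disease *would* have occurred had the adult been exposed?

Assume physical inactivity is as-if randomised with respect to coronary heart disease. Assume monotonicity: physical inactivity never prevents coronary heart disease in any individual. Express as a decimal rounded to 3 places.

PS ≈ 0.386

p₁ = P(outcome | exposed) = 1927/3516 = 0.54807
p₀ = P(outcome | unexposed) = 840/3183 = 0.2639
Under exogeneity and monotonicity, PS = (p₁ − p₀)/(1 − p₀).
PS = (0.54807 − 0.2639) / 0.7361 ≈ 0.3860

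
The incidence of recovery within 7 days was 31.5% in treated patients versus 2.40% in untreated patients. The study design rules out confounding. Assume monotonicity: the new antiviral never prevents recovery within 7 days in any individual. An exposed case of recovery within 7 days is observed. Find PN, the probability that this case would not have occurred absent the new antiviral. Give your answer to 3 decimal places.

p₁ = 0.315, p₀ = 0.024.
Under exogeneity and monotonicity, PN = (p₁ − p₀) / p₁.
PN = (0.315 − 0.024) / 0.315 = 0.291 / 0.315 ≈ 0.9238

PN ≈ 0.924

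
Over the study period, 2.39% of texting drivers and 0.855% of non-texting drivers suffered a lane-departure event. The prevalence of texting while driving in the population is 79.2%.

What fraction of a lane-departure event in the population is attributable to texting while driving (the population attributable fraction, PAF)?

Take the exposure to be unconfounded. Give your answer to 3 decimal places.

PAF ≈ 0.587

p₁ = 0.0239, p₀ = 0.00855.
Overall risk P(Y=1) = π·p₁ + (1−π)·p₀ = 0.792×0.0239 + 0.208×0.00855 = 0.020707.
Under exogeneity, PAF = [P(Y=1) − p₀] / P(Y=1).
PAF = (0.020707 − 0.00855) / 0.020707 ≈ 0.5871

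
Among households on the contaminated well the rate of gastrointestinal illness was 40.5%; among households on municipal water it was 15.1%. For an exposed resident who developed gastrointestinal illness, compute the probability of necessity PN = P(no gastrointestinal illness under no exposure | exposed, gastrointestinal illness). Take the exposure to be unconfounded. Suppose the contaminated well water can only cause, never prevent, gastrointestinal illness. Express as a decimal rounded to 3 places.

PN ≈ 0.627

p₁ = 0.405, p₀ = 0.151.
Under exogeneity and monotonicity, PN = (p₁ − p₀) / p₁.
PN = (0.405 − 0.151) / 0.405 = 0.254 / 0.405 ≈ 0.6272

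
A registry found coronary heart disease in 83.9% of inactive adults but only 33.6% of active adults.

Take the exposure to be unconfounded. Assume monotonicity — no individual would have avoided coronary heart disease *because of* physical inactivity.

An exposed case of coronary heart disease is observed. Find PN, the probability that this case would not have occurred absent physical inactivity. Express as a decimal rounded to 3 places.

p₁ = 0.839, p₀ = 0.336.
Under exogeneity and monotonicity, PN = (p₁ − p₀) / p₁.
PN = (0.839 − 0.336) / 0.839 = 0.503 / 0.839 ≈ 0.5995

PN ≈ 0.600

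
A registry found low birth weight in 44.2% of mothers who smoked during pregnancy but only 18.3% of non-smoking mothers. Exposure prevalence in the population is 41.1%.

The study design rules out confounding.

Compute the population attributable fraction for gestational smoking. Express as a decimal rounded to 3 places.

p₁ = 0.442, p₀ = 0.183.
Overall risk P(Y=1) = π·p₁ + (1−π)·p₀ = 0.411×0.442 + 0.589×0.183 = 0.28945.
Under exogeneity, PAF = [P(Y=1) − p₀] / P(Y=1).
PAF = (0.28945 − 0.183) / 0.28945 ≈ 0.3678

PAF ≈ 0.368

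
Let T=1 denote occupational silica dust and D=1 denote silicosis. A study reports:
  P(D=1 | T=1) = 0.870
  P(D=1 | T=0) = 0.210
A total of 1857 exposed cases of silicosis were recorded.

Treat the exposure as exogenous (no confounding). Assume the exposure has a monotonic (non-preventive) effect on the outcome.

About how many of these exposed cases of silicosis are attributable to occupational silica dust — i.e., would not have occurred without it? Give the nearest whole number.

about 1409 cases

Let p₁ = 0.87, p₀ = 0.21.
PN = (p₁ − p₀)/p₁ = (0.87 − 0.21) / 0.87 ≈ 0.75862.
Attributable cases ≈ PN × (exposed cases) = 0.75862 × 1857 ≈ 1408.76.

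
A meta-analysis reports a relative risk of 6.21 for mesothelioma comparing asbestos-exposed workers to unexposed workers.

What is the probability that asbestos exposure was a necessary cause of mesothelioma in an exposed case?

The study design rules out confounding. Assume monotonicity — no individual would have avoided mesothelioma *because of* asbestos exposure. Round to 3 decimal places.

PN ≈ 0.839

Under exogeneity and monotonicity, PN = (RR − 1) / RR = 1 − 1/RR.
PN = (6.21 − 1) / 6.21 = 5.21 / 6.21 ≈ 0.8390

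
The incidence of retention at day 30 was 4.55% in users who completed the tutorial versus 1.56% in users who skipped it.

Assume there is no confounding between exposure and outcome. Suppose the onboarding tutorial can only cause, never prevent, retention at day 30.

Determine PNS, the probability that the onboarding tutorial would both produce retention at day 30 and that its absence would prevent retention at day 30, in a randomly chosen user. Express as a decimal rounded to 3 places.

PNS ≈ 0.030

p₁ = 0.0455, p₀ = 0.0156.
Under exogeneity and monotonicity, PNS = p₁ − p₀.
PNS = 0.0455 − 0.0156 = 0.0299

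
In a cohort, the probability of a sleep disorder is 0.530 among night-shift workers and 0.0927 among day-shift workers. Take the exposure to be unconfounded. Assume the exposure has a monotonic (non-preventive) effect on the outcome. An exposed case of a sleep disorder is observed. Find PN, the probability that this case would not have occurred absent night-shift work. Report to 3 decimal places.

PN ≈ 0.825

Let p₁ = 0.53, p₀ = 0.0927.
Under exogeneity and monotonicity, PN = (p₁ − p₀) / p₁.
PN = (0.53 − 0.0927) / 0.53 = 0.4373 / 0.53 ≈ 0.8251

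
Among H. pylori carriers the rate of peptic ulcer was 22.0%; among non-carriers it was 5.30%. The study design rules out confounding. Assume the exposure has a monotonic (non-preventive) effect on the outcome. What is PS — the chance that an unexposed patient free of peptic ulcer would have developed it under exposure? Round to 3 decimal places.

p₁ = 0.22, p₀ = 0.053.
Under exogeneity and monotonicity, PS = (p₁ − p₀) / (1 − p₀).
PS = (0.22 − 0.053) / (1 − 0.053) = 0.167 / 0.947 ≈ 0.1763

PS ≈ 0.176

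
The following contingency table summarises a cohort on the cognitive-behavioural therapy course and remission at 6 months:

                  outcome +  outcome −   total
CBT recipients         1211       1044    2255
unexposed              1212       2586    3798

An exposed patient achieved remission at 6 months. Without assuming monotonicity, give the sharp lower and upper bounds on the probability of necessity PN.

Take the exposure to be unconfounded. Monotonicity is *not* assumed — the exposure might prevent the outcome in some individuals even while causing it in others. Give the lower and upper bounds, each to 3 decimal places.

0.406 ≤ PN ≤ 1.000

p₁ = P(outcome | exposed) = 1211/2255 = 0.53703
p₀ = P(outcome | unexposed) = 1212/3798 = 0.31912
Under exogeneity alone the bounds on PN are max{0,(p₁−p₀)/p₁} ≤ PN ≤ min{1,(1−p₀)/p₁}.
  lower = (p₁ − p₀)/p₁ = 0.21791 / 0.53703 ≈ 0.4058
  upper = min{1, (1 − p₀)/p₁} = 0.68088 / 0.53703 ≈ 1.2679 → capped at 1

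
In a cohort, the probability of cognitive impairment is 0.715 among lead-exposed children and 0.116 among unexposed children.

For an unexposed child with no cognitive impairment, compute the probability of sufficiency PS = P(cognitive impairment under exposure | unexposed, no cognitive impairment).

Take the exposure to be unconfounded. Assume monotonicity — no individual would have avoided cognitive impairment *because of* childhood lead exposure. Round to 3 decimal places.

Let p₁ = 0.715, p₀ = 0.116.
Under exogeneity and monotonicity, PS = (p₁ − p₀) / (1 − p₀).
PS = (0.715 − 0.116) / (1 − 0.116) = 0.599 / 0.884 ≈ 0.6776

PS ≈ 0.678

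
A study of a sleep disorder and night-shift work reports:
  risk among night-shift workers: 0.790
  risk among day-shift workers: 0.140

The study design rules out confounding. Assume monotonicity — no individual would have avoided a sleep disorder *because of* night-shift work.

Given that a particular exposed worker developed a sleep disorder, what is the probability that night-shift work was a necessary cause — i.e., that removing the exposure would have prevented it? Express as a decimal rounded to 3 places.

Let p₁ = 0.79, p₀ = 0.14.
Under exogeneity and monotonicity, PN = (p₁ − p₀) / p₁.
PN = (0.79 − 0.14) / 0.79 = 0.65 / 0.79 ≈ 0.8228

PN ≈ 0.823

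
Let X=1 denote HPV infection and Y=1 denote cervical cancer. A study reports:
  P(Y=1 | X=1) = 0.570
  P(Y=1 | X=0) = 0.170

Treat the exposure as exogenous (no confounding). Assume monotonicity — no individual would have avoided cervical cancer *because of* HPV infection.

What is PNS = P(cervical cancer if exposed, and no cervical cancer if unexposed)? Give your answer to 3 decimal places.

PNS ≈ 0.400

Let p₁ = 0.57, p₀ = 0.17.
Under exogeneity and monotonicity, PNS = p₁ − p₀.
PNS = 0.57 − 0.17 = 0.4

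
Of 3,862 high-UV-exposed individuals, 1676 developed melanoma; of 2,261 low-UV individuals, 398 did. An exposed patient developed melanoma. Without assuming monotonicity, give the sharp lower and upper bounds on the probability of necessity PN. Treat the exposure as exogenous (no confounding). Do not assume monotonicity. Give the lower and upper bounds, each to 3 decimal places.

0.594 ≤ PN ≤ 1.000

p₁ = P(outcome | exposed) = 1676/3862 = 0.43397
p₀ = P(outcome | unexposed) = 398/2261 = 0.17603
Under exogeneity alone the bounds on PN are max{0,(p₁−p₀)/p₁} ≤ PN ≤ min{1,(1−p₀)/p₁}.
  lower = (p₁ − p₀)/p₁ = 0.25794 / 0.43397 ≈ 0.5944
  upper = min{1, (1 − p₀)/p₁} = 0.82397 / 0.43397 ≈ 1.8987 → capped at 1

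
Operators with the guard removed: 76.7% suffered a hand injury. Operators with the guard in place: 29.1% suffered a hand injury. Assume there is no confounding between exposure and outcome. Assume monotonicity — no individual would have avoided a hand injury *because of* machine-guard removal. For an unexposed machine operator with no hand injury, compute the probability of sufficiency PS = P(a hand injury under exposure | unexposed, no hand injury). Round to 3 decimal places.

PS ≈ 0.671

p₁ = 0.767, p₀ = 0.291.
Under exogeneity and monotonicity, PS = (p₁ − p₀) / (1 − p₀).
PS = (0.767 − 0.291) / (1 − 0.291) = 0.476 / 0.709 ≈ 0.6714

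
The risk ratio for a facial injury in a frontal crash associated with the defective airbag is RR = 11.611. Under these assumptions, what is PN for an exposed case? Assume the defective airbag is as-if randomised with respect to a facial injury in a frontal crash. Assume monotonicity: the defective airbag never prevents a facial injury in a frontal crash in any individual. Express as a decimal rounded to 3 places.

Under exogeneity and monotonicity, PN = (RR − 1) / RR = 1 − 1/RR.
PN = (11.611 − 1) / 11.611 = 10.61 / 11.611 ≈ 0.9139

PN ≈ 0.914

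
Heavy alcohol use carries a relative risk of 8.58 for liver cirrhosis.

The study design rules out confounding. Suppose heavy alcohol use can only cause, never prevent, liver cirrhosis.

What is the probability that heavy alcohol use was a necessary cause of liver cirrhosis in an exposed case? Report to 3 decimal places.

Under exogeneity and monotonicity, PN = (RR − 1) / RR = 1 − 1/RR.
PN = (8.58 − 1) / 8.58 = 7.58 / 8.58 ≈ 0.8834

PN ≈ 0.883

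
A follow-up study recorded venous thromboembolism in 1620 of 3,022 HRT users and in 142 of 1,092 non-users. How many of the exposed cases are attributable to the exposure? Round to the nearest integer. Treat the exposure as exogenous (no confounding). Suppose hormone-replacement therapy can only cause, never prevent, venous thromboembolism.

about 1227 cases

p₁ = P(outcome | exposed) = 1620/3022 = 0.53607
p₀ = P(outcome | unexposed) = 142/1092 = 0.13004
PN = (p₁ − p₀)/p₁ = (0.53607 − 0.13004) / 0.53607 ≈ 0.75743.
Attributable cases ≈ PN × (exposed cases) = 0.75743 × 1620 ≈ 1227.03.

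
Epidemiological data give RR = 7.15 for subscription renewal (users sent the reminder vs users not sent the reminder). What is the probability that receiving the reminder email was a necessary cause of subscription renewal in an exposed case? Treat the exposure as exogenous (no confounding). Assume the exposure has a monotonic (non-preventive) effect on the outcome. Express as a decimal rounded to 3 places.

PN ≈ 0.860

Under exogeneity and monotonicity, PN = (RR − 1) / RR = 1 − 1/RR.
PN = (7.15 − 1) / 7.15 = 6.15 / 7.15 ≈ 0.8601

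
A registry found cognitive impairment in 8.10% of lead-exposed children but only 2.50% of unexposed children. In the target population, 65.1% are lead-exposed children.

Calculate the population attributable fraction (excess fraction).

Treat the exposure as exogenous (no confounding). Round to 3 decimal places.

p₁ = 0.081, p₀ = 0.025.
Overall risk P(Y=1) = π·p₁ + (1−π)·p₀ = 0.651×0.081 + 0.349×0.025 = 0.061456.
Under exogeneity, PAF = [P(Y=1) − p₀] / P(Y=1).
PAF = (0.061456 − 0.025) / 0.061456 ≈ 0.5932

PAF ≈ 0.593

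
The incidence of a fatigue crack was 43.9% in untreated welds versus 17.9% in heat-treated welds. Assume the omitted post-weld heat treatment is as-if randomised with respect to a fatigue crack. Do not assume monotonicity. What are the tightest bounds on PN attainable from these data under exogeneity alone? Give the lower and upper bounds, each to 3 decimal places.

p₁ = 0.439, p₀ = 0.179.
Under exogeneity alone the bounds on PN are max{0,(p₁−p₀)/p₁} ≤ PN ≤ min{1,(1−p₀)/p₁}.
  lower = (p₁ − p₀)/p₁ = 0.26 / 0.439 ≈ 0.5923
  upper = min{1, (1 − p₀)/p₁} = 0.821 / 0.439 ≈ 1.8702 → capped at 1

0.592 ≤ PN ≤ 1.000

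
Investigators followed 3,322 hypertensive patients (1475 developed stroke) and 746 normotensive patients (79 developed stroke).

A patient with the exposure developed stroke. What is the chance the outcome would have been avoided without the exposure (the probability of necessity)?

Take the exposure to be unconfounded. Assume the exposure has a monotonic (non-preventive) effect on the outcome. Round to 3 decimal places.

p₁ = P(outcome | exposed) = 1475/3322 = 0.44401
p₀ = P(outcome | unexposed) = 79/746 = 0.1059
Under exogeneity and monotonicity, PN = (p₁ − p₀) / p₁.
PN = (0.44401 − 0.1059) / 0.44401 = 0.33811 / 0.44401 ≈ 0.7615

PN ≈ 0.761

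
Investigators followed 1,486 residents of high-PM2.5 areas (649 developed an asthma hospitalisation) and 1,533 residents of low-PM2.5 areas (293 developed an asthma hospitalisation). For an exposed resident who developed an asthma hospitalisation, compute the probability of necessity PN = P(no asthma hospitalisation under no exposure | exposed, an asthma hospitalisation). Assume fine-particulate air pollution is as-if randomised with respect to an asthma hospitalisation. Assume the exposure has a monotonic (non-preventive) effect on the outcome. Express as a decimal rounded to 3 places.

PN ≈ 0.562

p₁ = P(outcome | exposed) = 649/1486 = 0.43674
p₀ = P(outcome | unexposed) = 293/1533 = 0.19113
Under exogeneity and monotonicity, PN = (p₁ − p₀) / p₁.
PN = (0.43674 − 0.19113) / 0.43674 = 0.24561 / 0.43674 ≈ 0.5624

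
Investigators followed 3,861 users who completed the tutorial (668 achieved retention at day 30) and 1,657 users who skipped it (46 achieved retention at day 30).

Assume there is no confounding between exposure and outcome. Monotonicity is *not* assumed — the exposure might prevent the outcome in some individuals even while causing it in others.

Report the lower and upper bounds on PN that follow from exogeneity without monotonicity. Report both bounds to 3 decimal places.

p₁ = P(outcome | exposed) = 668/3861 = 0.17301
p₀ = P(outcome | unexposed) = 46/1657 = 0.027761
Under exogeneity alone the bounds on PN are max{0,(p₁−p₀)/p₁} ≤ PN ≤ min{1,(1−p₀)/p₁}.
  lower = (p₁ − p₀)/p₁ = 0.14525 / 0.17301 ≈ 0.8395
  upper = min{1, (1 − p₀)/p₁} = 0.97224 / 0.17301 ≈ 5.6195 → capped at 1

0.840 ≤ PN ≤ 1.000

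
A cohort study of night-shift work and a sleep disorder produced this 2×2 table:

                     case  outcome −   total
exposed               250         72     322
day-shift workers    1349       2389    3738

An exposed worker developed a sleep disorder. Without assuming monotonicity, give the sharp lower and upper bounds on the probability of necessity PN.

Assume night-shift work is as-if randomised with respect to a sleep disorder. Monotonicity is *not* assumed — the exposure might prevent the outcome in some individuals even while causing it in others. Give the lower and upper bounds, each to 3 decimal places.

p₁ = P(outcome | exposed) = 250/322 = 0.7764
p₀ = P(outcome | unexposed) = 1349/3738 = 0.36089
Under exogeneity alone the bounds on PN are max{0,(p₁−p₀)/p₁} ≤ PN ≤ min{1,(1−p₀)/p₁}.
  lower = (p₁ − p₀)/p₁ = 0.41551 / 0.7764 ≈ 0.5352
  upper = min{1, (1 − p₀)/p₁} = 0.63911 / 0.7764 ≈ 0.8232

0.535 ≤ PN ≤ 0.823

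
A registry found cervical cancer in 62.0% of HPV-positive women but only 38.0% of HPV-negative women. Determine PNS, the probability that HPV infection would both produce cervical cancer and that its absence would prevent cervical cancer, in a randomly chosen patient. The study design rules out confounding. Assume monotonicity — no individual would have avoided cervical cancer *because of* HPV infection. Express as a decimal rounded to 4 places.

p₁ = 0.62, p₀ = 0.38.
Under exogeneity and monotonicity, PNS = p₁ − p₀.
PNS = 0.62 − 0.38 = 0.24

PNS ≈ 0.2400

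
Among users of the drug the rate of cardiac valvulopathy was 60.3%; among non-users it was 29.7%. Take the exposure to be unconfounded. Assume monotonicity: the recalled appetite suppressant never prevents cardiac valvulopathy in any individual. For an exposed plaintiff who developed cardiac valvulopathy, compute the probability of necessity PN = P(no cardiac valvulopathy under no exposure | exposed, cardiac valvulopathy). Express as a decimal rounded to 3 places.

PN ≈ 0.507

p₁ = 0.603, p₀ = 0.297.
Under exogeneity and monotonicity, PN = (p₁ − p₀) / p₁.
PN = (0.603 − 0.297) / 0.603 = 0.306 / 0.603 ≈ 0.5075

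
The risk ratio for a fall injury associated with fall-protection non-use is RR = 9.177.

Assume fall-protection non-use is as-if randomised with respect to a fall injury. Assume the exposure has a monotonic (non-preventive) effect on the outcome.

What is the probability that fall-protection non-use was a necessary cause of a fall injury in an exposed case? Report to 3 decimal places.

Under exogeneity and monotonicity, PN = (RR − 1) / RR = 1 − 1/RR.
PN = (9.177 − 1) / 9.177 = 8.177 / 9.177 ≈ 0.8910

PN ≈ 0.891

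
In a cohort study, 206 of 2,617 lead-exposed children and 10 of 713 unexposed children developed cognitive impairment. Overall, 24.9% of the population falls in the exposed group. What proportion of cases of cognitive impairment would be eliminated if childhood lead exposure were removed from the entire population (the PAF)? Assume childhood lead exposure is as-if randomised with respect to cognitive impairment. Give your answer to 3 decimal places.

p₁ = P(outcome | exposed) = 206/2617 = 0.078716
p₀ = P(outcome | unexposed) = 10/713 = 0.014025
Overall risk P(Y=1) = π·p₁ + (1−π)·p₀ = 0.249×0.078716 + 0.751×0.014025 = 0.030133.
Under exogeneity, PAF = [P(Y=1) − p₀] / P(Y=1).
PAF = (0.030133 − 0.014025) / 0.030133 ≈ 0.5346

PAF ≈ 0.535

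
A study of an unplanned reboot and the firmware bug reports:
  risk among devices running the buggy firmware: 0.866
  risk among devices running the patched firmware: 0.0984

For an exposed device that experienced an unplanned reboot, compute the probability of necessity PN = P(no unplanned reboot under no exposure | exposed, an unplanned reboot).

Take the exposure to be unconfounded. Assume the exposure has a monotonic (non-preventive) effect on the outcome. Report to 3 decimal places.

PN ≈ 0.886

Let p₁ = 0.866, p₀ = 0.0984.
Under exogeneity and monotonicity, PN = (p₁ − p₀) / p₁.
PN = (0.866 − 0.0984) / 0.866 = 0.7676 / 0.866 ≈ 0.8864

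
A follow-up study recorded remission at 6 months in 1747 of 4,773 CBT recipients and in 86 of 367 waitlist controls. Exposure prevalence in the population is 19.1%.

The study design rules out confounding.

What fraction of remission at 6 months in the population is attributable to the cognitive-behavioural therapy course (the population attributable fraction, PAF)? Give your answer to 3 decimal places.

p₁ = P(outcome | exposed) = 1747/4773 = 0.36602
p₀ = P(outcome | unexposed) = 86/367 = 0.23433
Overall risk P(Y=1) = π·p₁ + (1−π)·p₀ = 0.191×0.36602 + 0.809×0.23433 = 0.25948.
Under exogeneity, PAF = [P(Y=1) − p₀] / P(Y=1).
PAF = (0.25948 − 0.23433) / 0.25948 ≈ 0.0969

PAF ≈ 0.097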